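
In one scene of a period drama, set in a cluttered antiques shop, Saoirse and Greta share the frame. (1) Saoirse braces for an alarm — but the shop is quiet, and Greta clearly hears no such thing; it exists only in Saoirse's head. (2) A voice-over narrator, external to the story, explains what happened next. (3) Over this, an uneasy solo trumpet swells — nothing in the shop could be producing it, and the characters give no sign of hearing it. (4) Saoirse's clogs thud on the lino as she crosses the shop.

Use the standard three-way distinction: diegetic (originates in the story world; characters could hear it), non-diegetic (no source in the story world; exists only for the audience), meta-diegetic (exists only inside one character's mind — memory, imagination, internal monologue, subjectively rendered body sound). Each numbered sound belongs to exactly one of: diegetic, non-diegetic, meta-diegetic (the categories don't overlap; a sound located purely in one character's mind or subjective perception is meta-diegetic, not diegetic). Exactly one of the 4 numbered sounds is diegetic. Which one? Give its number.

4

(1) is meta-diegetic: the sound is imagined by Saoirse; nothing in the story world is producing it and Greta can't hear it.
(2) commentary laid over the scene from outside the fiction → non-diegetic.
(3) it has no source in the story world and no character can hear it — it's underscore → non-diegetic.
Sound (4): Saoirse's footsteps are produced in the story world, so diegetic.
Only (4) is diegetic.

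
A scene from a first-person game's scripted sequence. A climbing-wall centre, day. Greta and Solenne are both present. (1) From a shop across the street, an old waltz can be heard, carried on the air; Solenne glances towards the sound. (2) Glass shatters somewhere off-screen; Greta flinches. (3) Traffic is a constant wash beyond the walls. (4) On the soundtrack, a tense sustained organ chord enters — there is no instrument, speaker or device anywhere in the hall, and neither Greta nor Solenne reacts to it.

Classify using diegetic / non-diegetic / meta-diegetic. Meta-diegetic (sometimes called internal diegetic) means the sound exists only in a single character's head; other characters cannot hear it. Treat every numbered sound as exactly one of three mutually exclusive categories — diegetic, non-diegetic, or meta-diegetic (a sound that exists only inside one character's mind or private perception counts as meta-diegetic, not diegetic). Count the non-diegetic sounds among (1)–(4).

1

Sound (1): off-screen diegetic: the source is out of frame but still in the story's space, so diegetic.
Sound (2): glass is a real object/event in the scene's world, so diegetic.
(3) is diegetic: it's the actual ambient sound of the location.
(4) is non-diegetic: it has no source in the story world and no character can hear it — it's underscore.
So 1 of the 4 is non-diegetic: (4).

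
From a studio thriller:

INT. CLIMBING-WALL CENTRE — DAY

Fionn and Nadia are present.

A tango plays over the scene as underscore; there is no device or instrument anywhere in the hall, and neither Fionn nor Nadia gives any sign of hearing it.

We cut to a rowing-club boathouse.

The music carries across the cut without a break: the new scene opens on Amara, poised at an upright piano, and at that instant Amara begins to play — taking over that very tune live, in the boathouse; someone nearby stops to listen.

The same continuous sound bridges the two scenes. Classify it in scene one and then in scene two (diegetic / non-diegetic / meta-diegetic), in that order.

Scene one: there's no in-world source anywhere and no character hears it — underscore for the audience only → non-diegetic.
Scene two: from the moment Amara starts playing, the tune is being performed on an upright piano inside the story world and another character hears it → diegetic.

non-diegetic, diegetic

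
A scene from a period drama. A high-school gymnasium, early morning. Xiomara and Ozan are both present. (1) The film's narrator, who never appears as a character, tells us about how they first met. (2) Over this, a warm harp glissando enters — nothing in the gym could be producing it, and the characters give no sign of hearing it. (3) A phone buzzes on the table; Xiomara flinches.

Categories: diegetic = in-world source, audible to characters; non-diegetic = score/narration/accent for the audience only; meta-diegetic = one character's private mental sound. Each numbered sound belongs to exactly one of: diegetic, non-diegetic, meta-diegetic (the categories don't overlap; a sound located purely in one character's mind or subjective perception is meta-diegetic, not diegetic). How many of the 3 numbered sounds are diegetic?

(1) is non-diegetic: external voice-over — not a character, not heard by anyone in the scene.
(2) is non-diegetic: it has no source in the story world and no character can hear it — it's underscore.
(3) an in-world source (a phone); characters could hear it → diegetic.
Diegetic: (3) — that's 1.

1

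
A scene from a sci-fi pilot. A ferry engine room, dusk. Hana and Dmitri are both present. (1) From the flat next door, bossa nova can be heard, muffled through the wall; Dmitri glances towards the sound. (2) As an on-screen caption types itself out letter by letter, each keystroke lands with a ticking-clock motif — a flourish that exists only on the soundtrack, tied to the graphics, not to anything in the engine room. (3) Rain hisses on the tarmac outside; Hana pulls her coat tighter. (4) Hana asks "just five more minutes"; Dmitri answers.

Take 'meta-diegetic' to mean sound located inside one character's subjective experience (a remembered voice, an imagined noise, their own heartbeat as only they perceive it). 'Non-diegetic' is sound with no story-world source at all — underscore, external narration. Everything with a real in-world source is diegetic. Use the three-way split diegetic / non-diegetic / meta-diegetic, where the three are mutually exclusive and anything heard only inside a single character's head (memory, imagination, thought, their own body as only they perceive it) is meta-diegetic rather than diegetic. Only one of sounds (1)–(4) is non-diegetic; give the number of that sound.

(1) it's coming from the flat next door — a location within the story world — and Dmitri reacts → diegetic.
(2) is non-diegetic: the caption isn't part of the story world, so neither is the sound tied to it.
Sound (3): rain is part of the location's real environment, so diegetic.
(4) is diegetic: on-screen dialogue — Hana speaks and Dmitri is there to hear.
Only (2) is non-diegetic.

2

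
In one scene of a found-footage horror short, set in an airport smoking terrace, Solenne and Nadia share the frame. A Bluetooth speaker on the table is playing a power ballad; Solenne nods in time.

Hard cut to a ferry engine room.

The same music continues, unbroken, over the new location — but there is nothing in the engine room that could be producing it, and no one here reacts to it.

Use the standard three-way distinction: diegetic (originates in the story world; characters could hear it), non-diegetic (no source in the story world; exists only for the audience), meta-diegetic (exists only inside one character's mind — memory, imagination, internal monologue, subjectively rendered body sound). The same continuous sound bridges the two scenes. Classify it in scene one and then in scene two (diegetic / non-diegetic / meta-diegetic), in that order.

Scene one: a Bluetooth speaker is an on-screen source and Solenne reacts to it → diegetic.
Scene two: there is no source in the engine room and no one hears it — it's now underscore → non-diegetic.

diegetic, non-diegetic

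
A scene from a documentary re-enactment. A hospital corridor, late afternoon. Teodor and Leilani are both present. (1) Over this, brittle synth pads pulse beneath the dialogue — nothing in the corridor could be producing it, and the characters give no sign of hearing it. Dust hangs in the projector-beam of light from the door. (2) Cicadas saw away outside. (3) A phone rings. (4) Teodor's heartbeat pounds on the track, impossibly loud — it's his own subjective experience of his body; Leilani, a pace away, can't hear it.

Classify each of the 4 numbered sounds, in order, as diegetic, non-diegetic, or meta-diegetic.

(1) nothing in the corridor produces it and the characters don't hear it — pure soundtrack → non-diegetic.
(2) is diegetic: cicadas is part of the location's real environment.
Sound (3): a phone is a real object/event in the scene's world, so diegetic.
(4) is meta-diegetic: it's Teodor's internal bodily sensation rendered as sound; only Teodor 'hears' it.

non-diegetic, diegetic, diegetic, meta-diegetic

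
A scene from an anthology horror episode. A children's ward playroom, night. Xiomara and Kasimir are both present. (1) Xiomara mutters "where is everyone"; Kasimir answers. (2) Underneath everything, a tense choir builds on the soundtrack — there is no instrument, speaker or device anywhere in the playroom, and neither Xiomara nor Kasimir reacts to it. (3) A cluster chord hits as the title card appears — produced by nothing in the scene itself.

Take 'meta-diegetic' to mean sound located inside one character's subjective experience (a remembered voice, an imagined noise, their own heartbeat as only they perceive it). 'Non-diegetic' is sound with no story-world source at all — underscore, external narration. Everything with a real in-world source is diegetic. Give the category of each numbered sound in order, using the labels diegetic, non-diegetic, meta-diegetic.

diegetic, non-diegetic, non-diegetic

(1) spoken by a character present in the story world → diegetic.
Sound (2): it has no source in the story world and no character can hear it — it's underscore, so non-diegetic.
Sound (3): it's a sound-design accent with no in-world source; no one in the scene can hear it, so non-diegetic.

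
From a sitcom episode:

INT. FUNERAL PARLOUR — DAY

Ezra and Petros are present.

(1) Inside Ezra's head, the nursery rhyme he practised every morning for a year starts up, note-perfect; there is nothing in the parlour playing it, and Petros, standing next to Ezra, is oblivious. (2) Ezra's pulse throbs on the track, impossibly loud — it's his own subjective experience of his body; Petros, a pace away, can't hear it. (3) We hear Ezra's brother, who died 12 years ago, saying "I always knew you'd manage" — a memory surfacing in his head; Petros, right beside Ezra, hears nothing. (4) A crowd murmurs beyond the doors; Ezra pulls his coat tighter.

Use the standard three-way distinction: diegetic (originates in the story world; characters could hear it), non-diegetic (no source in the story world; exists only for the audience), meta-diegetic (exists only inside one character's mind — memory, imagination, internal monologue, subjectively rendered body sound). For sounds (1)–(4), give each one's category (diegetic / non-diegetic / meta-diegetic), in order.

meta-diegetic, meta-diegetic, meta-diegetic, diegetic

(1) is meta-diegetic: the music is a memory playing inside Ezra's mind alone; no real-world source, Petros can't hear it.
Sound (2): it's Ezra's internal bodily sensation rendered as sound; only Ezra 'hears' it, so meta-diegetic.
Sound (3): it's Ezra's recollection rendered as sound; the other character can't hear it, so meta-diegetic.
(4) is diegetic: a crowd is part of the location's real environment.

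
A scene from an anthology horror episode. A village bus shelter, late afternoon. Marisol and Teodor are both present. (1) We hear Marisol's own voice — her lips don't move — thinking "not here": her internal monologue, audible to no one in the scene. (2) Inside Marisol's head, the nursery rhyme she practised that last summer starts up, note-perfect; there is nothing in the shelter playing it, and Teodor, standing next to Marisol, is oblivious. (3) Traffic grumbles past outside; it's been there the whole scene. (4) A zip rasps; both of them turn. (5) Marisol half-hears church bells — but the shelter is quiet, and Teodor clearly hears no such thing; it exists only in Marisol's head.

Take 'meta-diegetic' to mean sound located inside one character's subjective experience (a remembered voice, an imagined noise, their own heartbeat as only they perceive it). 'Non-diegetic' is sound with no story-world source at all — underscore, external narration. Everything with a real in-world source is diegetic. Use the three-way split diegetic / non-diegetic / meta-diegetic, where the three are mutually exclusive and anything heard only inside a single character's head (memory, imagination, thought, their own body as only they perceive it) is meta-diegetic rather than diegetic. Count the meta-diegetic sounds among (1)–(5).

3

(1) is meta-diegetic: it's Marisol's unspoken thought, heard only by the audience via her subjectivity.
Sound (2): remembered music, private to Marisol — Teodor is oblivious because it isn't in the room, so meta-diegetic.
(3) it's the actual ambient sound of the location → diegetic.
(4) is diegetic: an in-world source (a zip); characters could hear it.
(5) Marisol alone 'hears' it — an imagined sound, not present in the space → meta-diegetic.
Meta-diegetic: (1), (2), (5) — that's 3.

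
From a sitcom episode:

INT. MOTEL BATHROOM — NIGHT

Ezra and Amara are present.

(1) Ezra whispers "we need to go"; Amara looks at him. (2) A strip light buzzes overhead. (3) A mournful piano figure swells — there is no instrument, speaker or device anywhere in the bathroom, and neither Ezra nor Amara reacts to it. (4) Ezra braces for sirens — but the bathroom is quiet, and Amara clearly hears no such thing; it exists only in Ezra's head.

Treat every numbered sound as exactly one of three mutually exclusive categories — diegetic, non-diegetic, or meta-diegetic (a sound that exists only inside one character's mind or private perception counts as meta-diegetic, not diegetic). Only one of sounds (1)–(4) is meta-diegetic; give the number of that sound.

4

Sound (1): Ezra is a character speaking aloud in the scene, so diegetic.
Sound (2): ambient/room sound belonging to the story's physical space, so diegetic.
(3) is non-diegetic: nothing in the bathroom produces it and the characters don't hear it — pure soundtrack.
(4) is meta-diegetic: Ezra alone 'hears' it — an imagined sound, not present in the space.
Only (4) is meta-diegetic.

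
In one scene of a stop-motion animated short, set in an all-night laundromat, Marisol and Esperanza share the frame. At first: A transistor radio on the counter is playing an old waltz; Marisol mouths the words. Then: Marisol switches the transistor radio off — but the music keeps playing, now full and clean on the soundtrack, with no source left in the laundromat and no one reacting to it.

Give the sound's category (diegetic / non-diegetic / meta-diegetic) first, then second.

First: a transistor radio is a real in-scene source and Marisol reacts to it → diegetic.
Second: there is no longer any in-world source and no one can hear it — it has become underscore → non-diegetic.

diegetic, non-diegetic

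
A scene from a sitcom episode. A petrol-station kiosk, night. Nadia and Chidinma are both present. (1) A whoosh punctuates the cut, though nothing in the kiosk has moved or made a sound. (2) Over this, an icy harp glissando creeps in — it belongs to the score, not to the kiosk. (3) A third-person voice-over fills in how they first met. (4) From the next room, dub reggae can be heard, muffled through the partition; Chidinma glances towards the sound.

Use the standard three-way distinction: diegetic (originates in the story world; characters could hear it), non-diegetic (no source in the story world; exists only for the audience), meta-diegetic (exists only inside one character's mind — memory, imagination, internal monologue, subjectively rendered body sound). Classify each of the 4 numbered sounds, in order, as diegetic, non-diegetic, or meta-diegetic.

non-diegetic, non-diegetic, non-diegetic, diegetic

(1) it's a sound-design accent with no in-world source; no one in the scene can hear it → non-diegetic.
Sound (2): nothing in the kiosk produces it and the characters don't hear it — pure soundtrack, so non-diegetic.
(3) is non-diegetic: the narrator exists outside the story world, addressing only the audience.
(4) is diegetic: off-screen diegetic: the source is out of frame but still in the story's space.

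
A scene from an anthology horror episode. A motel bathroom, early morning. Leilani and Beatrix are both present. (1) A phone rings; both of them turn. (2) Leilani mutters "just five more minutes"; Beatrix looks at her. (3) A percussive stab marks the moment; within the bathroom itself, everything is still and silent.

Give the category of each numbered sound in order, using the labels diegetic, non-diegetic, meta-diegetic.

Sound (1): the sound comes from a phone physically present in the location, so diegetic.
Sound (2): on-screen dialogue — Leilani speaks and Beatrix is there to hear, so diegetic.
Sound (3): nothing in the scene produces it; it's an accent added for the audience, so non-diegetic.

diegetic, diegetic, non-diegetic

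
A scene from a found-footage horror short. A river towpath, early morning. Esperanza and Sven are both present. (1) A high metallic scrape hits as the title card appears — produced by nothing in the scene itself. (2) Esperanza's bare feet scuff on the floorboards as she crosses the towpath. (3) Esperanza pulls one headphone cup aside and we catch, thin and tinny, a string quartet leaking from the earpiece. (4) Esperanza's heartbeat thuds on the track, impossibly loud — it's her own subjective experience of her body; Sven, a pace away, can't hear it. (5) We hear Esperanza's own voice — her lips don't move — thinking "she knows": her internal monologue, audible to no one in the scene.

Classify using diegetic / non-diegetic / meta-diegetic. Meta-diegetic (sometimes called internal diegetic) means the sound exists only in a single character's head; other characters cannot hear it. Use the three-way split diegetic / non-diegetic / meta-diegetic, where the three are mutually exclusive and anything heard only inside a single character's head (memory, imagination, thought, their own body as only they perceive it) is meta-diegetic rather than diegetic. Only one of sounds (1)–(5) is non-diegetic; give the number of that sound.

1

(1) nothing in the scene produces it; it's an accent added for the audience → non-diegetic.
Sound (2): a character's body making contact with the set — an in-world sound, so diegetic.
(3) is diegetic: the headphones are an on-screen source.
(4) is meta-diegetic: it's Esperanza's internal bodily sensation rendered as sound; only Esperanza 'hears' it.
(5) internal monologue — inside Esperanza's mind, not spoken into the scene → meta-diegetic.
Only (1) is non-diegetic.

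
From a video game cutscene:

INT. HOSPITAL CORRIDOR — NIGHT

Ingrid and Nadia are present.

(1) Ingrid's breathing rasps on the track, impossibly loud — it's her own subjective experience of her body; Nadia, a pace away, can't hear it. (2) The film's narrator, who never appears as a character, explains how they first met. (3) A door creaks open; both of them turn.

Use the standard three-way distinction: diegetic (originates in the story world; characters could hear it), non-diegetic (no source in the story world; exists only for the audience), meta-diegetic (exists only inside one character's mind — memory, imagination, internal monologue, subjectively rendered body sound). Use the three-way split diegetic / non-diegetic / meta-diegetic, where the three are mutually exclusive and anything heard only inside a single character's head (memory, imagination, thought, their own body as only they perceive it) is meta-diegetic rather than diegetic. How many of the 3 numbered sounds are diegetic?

Sound (1): it's Ingrid's internal bodily sensation rendered as sound; only Ingrid 'hears' it, so meta-diegetic.
(2) commentary laid over the scene from outside the fiction → non-diegetic.
(3) is diegetic: an in-world source (a door); characters could hear it.
So 1 of the 3 is diegetic: (3).

1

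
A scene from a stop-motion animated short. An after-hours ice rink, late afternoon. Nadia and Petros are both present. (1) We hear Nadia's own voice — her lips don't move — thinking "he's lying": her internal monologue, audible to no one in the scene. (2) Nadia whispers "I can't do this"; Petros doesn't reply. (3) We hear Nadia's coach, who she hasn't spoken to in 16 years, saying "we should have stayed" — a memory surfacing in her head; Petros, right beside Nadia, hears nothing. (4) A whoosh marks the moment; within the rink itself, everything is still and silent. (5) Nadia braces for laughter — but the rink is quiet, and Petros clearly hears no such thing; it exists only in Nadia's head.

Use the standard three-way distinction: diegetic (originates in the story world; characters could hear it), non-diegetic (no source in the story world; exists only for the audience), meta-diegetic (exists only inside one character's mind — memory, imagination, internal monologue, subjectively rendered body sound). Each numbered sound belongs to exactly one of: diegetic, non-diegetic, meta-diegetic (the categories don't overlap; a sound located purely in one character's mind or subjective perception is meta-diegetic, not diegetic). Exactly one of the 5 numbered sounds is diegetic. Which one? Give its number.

(1) is meta-diegetic: it's Nadia's unspoken thought, heard only by the audience via her subjectivity.
(2) on-screen dialogue — Nadia speaks and Petros is there to hear → diegetic.
Sound (3): it's Nadia's recollection rendered as sound; the other character can't hear it, so meta-diegetic.
(4) it's a sound-design accent with no in-world source; no one in the scene can hear it → non-diegetic.
(5) is meta-diegetic: the sound is imagined by Nadia; nothing in the story world is producing it and Petros can't hear it.
Only (2) is diegetic.

2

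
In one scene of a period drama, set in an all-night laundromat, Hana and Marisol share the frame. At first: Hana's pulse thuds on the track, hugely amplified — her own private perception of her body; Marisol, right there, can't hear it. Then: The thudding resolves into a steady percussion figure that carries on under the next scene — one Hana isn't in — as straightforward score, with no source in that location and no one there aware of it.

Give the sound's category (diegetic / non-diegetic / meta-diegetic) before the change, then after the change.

meta-diegetic, non-diegetic

Before the change: it's Hana's subjective body sound, inaudible to Marisol → meta-diegetic.
After the change: detached from Hana and playing as sourceless score over a scene she isn't in — for the audience only → non-diegetic.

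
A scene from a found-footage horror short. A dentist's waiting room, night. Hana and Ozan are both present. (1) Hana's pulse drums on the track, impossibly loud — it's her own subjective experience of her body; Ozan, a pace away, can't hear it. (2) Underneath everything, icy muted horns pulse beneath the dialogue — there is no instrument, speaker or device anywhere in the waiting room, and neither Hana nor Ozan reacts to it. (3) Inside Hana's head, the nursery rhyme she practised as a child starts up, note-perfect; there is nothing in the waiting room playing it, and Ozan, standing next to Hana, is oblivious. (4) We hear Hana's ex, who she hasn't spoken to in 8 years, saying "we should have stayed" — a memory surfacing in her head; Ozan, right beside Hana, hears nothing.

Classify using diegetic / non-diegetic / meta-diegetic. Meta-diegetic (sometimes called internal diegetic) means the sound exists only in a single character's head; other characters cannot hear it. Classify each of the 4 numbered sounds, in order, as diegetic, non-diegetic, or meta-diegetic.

Sound (1): point-of-audition from inside Hana's body; not a sound in the room, so meta-diegetic.
(2) is non-diegetic: it has no source in the story world and no character can hear it — it's underscore.
Sound (3): it lives in Hana's subjectivity, not in the waiting room, so meta-diegetic.
(4) is meta-diegetic: a remembered line, private to Hana — not present in the room, not audible to Ozan.

meta-diegetic, non-diegetic, meta-diegetic, meta-diegetic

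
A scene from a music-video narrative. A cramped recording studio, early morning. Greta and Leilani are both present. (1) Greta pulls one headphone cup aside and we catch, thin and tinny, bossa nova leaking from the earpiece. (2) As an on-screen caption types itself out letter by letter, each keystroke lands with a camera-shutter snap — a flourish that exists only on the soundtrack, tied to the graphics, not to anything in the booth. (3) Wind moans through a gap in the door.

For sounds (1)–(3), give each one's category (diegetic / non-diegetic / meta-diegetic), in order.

(1) the earpiece is a real device on Greta's head — source music → diegetic.
(2) it accompanies on-screen graphics, not anything inside the story world → non-diegetic.
Sound (3): ambient/room sound belonging to the story's physical space, so diegetic.

diegetic, non-diegetic, diegetic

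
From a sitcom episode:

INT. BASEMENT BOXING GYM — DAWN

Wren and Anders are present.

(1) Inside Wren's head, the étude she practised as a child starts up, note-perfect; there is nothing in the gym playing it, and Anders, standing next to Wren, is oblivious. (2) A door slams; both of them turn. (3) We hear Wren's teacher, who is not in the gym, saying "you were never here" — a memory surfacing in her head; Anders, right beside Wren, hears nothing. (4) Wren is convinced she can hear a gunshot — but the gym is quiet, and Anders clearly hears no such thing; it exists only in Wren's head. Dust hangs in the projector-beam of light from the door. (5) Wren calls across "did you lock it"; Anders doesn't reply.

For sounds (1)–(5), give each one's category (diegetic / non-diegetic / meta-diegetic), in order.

meta-diegetic, diegetic, meta-diegetic, meta-diegetic, diegetic

(1) remembered music, private to Wren — Anders is oblivious because it isn't in the room → meta-diegetic.
(2) a door is a real object/event in the scene's world → diegetic.
(3) is meta-diegetic: it's Wren's recollection rendered as sound; the other character can't hear it.
(4) subjective to Wren: the gym is silent and Anders hears nothing → meta-diegetic.
(5) is diegetic: spoken by a character present in the story world.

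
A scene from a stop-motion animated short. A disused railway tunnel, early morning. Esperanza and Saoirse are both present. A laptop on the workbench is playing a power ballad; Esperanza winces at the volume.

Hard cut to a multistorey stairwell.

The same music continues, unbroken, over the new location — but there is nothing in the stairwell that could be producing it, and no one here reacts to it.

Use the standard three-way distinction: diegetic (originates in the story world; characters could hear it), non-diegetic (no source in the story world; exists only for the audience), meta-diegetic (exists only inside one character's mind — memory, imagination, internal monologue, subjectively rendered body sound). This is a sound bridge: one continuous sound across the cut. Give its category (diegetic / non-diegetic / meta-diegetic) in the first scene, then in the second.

diegetic, non-diegetic

Scene one: a laptop is an on-screen source and Esperanza reacts to it → diegetic.
Scene two: there is no source in the stairwell and no one hears it — it's now underscore → non-diegetic.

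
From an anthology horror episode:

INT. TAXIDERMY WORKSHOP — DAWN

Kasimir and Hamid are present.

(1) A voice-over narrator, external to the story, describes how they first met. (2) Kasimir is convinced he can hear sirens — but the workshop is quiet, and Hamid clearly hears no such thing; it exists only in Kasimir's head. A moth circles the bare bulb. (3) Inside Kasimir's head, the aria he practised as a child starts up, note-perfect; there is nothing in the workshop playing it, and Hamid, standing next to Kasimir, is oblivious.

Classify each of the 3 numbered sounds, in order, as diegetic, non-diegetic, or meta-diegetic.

non-diegetic, meta-diegetic, meta-diegetic

(1) commentary laid over the scene from outside the fiction → non-diegetic.
(2) Kasimir alone 'hears' it — an imagined sound, not present in the space → meta-diegetic.
(3) is meta-diegetic: the music is a memory playing inside Kasimir's mind alone; no real-world source, Hamid can't hear it.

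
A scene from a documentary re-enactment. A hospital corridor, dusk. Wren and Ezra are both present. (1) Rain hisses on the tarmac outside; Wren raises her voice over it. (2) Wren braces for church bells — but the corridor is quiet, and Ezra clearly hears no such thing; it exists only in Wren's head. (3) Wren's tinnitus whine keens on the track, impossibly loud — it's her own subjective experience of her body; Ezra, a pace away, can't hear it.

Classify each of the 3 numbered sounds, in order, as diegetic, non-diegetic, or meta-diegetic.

(1) ambient/room sound belonging to the story's physical space → diegetic.
(2) is meta-diegetic: subjective to Wren: the corridor is silent and Ezra hears nothing.
(3) is meta-diegetic: a subjective body sound — Wren's private perception, inaudible to Ezra.

diegetic, meta-diegetic, meta-diegetic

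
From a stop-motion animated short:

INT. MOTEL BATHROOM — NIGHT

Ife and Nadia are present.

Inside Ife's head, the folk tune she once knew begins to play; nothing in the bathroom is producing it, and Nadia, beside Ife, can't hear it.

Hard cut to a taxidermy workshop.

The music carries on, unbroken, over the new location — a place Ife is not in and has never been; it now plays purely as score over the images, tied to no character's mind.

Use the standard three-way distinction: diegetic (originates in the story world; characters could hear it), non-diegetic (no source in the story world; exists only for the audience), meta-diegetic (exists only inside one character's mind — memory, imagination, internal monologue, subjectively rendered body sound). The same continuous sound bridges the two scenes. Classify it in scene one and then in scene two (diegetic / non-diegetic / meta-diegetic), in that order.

meta-diegetic, non-diegetic

Scene one: the music exists only inside Ife's mind; Nadia can't hear it → meta-diegetic.
Scene two: it's detached from Ife entirely and plays over unrelated images with no in-world source — conventional underscore → non-diegetic.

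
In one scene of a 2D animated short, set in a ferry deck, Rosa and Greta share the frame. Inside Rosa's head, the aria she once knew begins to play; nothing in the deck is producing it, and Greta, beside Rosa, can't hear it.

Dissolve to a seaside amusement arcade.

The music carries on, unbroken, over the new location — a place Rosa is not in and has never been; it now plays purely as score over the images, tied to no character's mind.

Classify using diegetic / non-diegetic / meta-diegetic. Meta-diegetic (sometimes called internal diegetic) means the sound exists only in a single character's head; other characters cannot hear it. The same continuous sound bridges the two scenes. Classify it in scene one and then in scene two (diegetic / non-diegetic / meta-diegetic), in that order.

Scene one: the music exists only inside Rosa's mind; Greta can't hear it → meta-diegetic.
Scene two: it's detached from Rosa entirely and plays over unrelated images with no in-world source — conventional underscore → non-diegetic.

meta-diegetic, non-diegetic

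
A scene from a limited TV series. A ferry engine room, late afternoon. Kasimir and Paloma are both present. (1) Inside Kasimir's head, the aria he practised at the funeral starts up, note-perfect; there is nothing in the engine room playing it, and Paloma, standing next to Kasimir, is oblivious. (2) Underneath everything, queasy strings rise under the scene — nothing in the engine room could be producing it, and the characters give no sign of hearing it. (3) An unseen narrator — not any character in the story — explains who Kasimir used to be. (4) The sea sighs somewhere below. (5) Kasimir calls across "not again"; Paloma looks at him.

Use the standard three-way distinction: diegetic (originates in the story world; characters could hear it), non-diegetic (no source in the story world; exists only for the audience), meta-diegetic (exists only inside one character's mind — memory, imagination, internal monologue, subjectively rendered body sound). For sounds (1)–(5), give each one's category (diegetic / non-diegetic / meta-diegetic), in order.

meta-diegetic, non-diegetic, non-diegetic, diegetic, diegetic

Sound (1): it lives in Kasimir's subjectivity, not in the engine room, so meta-diegetic.
(2) score with no on-screen or off-screen source; it exists for the audience alone → non-diegetic.
Sound (3): commentary laid over the scene from outside the fiction, so non-diegetic.
(4) is diegetic: it's the actual ambient sound of the location.
Sound (5): on-screen dialogue — Kasimir speaks and Paloma is there to hear, so diegetic.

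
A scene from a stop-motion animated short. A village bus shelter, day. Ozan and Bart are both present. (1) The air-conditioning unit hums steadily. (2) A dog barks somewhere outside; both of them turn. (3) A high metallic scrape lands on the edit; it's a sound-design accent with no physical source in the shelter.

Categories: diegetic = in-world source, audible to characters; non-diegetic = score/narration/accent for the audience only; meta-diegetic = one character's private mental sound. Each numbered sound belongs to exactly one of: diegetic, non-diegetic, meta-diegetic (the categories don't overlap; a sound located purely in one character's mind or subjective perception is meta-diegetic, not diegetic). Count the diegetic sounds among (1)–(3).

2

(1) is diegetic: it's the actual ambient sound of the location.
(2) is diegetic: the sound comes from a dog physically present in the location.
(3) is non-diegetic: it's a sound-design accent with no in-world source; no one in the scene can hear it.
So 2 of the 3 are diegetic: (1), (2).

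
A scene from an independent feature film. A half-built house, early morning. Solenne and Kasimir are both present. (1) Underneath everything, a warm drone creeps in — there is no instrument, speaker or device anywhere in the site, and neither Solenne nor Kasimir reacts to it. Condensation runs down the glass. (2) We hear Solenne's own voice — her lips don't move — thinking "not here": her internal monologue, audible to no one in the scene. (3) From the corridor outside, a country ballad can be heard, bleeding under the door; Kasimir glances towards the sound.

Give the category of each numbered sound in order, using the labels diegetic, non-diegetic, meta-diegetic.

non-diegetic, meta-diegetic, diegetic

(1) nothing in the site produces it and the characters don't hear it — pure soundtrack → non-diegetic.
(2) Solenne's thought-voice: a private mental sound no other character can hear → meta-diegetic.
Sound (3): off-screen diegetic: the source is out of frame but still in the story's space, so diegetic.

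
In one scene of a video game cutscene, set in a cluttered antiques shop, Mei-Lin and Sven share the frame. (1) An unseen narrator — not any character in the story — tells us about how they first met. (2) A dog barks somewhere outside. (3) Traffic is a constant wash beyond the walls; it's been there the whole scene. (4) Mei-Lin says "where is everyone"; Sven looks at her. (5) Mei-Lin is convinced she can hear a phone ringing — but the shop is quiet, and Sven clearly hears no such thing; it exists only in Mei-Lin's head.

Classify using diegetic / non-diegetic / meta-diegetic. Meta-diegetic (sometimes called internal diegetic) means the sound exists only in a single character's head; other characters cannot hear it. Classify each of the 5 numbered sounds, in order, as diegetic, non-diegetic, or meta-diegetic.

(1) is non-diegetic: external voice-over — not a character, not heard by anyone in the scene.
Sound (2): a dog is a real object/event in the scene's world, so diegetic.
Sound (3): it's the actual ambient sound of the location, so diegetic.
Sound (4): on-screen dialogue — Mei-Lin speaks and Sven is there to hear, so diegetic.
(5) Mei-Lin alone 'hears' it — an imagined sound, not present in the space → meta-diegetic.

non-diegetic, diegetic, diegetic, diegetic, meta-diegetic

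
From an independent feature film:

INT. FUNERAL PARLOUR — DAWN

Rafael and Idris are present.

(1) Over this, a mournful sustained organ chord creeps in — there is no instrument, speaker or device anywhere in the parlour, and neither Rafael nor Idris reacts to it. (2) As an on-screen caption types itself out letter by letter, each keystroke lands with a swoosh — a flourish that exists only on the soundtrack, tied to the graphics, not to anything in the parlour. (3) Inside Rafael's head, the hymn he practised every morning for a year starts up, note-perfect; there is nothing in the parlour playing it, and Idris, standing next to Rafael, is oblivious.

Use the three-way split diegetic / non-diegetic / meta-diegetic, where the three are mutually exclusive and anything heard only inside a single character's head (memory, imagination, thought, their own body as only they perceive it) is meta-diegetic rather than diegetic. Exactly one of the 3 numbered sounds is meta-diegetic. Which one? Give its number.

(1) nothing in the parlour produces it and the characters don't hear it — pure soundtrack → non-diegetic.
(2) sound married to a title/caption — outside the diegesis by definition → non-diegetic.
(3) is meta-diegetic: the music is a memory playing inside Rafael's mind alone; no real-world source, Idris can't hear it.
Only (3) is meta-diegetic.

3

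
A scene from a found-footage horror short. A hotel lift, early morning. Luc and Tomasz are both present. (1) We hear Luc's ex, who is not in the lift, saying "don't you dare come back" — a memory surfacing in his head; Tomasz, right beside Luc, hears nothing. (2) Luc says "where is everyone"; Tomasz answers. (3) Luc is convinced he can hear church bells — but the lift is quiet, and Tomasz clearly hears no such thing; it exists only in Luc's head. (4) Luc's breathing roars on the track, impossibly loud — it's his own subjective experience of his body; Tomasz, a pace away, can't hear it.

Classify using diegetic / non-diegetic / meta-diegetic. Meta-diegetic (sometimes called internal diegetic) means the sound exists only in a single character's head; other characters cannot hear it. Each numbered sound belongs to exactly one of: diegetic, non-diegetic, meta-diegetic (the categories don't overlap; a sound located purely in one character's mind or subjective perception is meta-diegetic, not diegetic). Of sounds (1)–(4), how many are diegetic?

(1) is meta-diegetic: the voice is a memory playing only inside Luc's mind; Tomasz can't hear it.
(2) is diegetic: Luc is a character speaking aloud in the scene.
(3) is meta-diegetic: the sound is imagined by Luc; nothing in the story world is producing it and Tomasz can't hear it.
(4) a subjective body sound — Luc's private perception, inaudible to Tomasz → meta-diegetic.
So 1 of the 4 is diegetic: (2).

1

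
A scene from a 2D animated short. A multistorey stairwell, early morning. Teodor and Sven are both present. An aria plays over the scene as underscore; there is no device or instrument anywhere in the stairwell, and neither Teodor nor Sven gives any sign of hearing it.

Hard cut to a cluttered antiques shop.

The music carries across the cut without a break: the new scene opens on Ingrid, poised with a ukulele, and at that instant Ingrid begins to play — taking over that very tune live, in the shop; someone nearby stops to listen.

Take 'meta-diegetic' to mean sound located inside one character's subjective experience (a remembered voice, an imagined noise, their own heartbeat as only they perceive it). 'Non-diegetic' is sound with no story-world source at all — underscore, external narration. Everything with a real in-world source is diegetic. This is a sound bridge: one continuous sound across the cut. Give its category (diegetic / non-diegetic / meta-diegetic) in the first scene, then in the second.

Scene one: there's no in-world source anywhere and no character hears it — underscore for the audience only → non-diegetic.
Scene two: from the moment Ingrid starts playing, the tune is being performed on a ukulele inside the story world and another character hears it → diegetic.

non-diegetic, diegetic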